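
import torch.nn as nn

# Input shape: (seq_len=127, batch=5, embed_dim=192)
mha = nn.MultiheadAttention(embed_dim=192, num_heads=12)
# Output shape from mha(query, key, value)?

Input shape: (127, 5, 192)
Output shape: (127, 5, 192)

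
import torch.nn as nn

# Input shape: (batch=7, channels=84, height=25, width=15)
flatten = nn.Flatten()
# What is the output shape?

Input shape: (7, 84, 25, 15)
Output shape: (7, 31500)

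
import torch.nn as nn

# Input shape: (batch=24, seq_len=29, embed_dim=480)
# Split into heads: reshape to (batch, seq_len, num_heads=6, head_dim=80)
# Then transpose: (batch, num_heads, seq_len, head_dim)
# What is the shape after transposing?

Input shape: (24, 29, 480)
  -> after reshape: (24, 29, 6, 80)
Output shape: (24, 6, 29, 80)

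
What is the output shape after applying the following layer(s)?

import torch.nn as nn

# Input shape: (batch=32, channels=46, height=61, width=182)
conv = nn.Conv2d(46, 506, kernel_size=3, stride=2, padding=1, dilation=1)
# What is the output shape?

Input shape: (32, 46, 61, 182)
Output shape: (32, 506, 31, 91)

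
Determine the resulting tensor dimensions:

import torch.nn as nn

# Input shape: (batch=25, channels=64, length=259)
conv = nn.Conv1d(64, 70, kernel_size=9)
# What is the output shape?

Input shape: (25, 64, 259)
Output shape: (25, 70, 251)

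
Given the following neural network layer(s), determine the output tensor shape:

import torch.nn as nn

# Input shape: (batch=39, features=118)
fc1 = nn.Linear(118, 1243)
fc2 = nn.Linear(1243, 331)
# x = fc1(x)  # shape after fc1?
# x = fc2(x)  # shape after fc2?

Input shape: (39, 118)
  -> after fc1: (39, 1243)
Output shape: (39, 331)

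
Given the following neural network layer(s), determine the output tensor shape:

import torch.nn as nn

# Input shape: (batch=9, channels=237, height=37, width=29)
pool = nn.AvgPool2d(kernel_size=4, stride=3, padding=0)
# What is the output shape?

Input shape: (9, 237, 37, 29)
Output shape: (9, 237, 12, 9)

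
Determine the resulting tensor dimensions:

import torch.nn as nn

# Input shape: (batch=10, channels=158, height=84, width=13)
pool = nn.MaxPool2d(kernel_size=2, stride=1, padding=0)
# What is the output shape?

Input shape: (10, 158, 84, 13)
Output shape: (10, 158, 83, 12)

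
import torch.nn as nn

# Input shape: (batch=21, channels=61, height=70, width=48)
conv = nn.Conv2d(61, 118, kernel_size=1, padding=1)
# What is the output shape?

Input shape: (21, 61, 70, 48)
Output shape: (21, 118, 72, 50)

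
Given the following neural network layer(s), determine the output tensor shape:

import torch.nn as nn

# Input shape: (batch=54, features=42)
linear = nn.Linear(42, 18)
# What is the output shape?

Input shape: (54, 42)
Output shape: (54, 18)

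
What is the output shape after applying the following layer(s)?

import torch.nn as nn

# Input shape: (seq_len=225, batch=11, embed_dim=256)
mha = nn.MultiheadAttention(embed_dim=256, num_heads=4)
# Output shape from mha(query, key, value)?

Input shape: (225, 11, 256)
Output shape: (225, 11, 256)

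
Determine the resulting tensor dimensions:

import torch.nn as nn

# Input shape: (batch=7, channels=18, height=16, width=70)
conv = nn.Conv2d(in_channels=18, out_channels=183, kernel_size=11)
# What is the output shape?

Input shape: (7, 18, 16, 70)
Output shape: (7, 183, 6, 60)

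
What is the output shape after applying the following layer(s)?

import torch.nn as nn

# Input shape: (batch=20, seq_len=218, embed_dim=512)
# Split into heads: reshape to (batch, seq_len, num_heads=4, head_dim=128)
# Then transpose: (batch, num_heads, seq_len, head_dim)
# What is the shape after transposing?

Input shape: (20, 218, 512)
  -> after reshape: (20, 218, 4, 128)
Output shape: (20, 4, 218, 128)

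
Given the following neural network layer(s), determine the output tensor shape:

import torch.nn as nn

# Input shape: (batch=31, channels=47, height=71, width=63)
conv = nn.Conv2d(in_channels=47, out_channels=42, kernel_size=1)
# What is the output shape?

Input shape: (31, 47, 71, 63)
Output shape: (31, 42, 71, 63)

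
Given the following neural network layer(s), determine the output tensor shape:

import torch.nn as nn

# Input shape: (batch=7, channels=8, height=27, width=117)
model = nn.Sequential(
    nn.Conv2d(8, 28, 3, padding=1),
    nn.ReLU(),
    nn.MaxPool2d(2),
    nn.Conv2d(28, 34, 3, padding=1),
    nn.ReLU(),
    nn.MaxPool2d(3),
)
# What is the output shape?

Input shape: (7, 8, 27, 117)
  -> after first Conv2d: (7, 28, 27, 117)
  -> after first MaxPool2d: (7, 28, 13, 58)
  -> after second Conv2d: (7, 34, 13, 58)
Output shape: (7, 34, 4, 19)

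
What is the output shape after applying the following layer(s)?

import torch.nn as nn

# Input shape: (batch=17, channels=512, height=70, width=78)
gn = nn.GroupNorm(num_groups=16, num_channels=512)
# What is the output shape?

Input shape: (17, 512, 70, 78)
Output shape: (17, 512, 70, 78)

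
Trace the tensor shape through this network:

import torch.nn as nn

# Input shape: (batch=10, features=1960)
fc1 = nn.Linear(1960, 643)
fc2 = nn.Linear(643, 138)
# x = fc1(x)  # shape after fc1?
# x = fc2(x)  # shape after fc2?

Input shape: (10, 1960)
  -> after fc1: (10, 643)
Output shape: (10, 138)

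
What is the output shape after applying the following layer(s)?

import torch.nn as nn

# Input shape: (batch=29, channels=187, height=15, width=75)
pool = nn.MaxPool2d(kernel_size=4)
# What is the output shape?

Input shape: (29, 187, 15, 75)
Output shape: (29, 187, 3, 18)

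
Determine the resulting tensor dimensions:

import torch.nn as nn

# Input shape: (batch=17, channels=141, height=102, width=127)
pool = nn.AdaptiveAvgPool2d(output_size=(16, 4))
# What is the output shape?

Input shape: (17, 141, 102, 127)
Output shape: (17, 141, 16, 4)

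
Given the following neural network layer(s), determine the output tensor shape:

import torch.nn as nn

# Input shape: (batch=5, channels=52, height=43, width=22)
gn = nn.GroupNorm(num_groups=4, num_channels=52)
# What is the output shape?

Input shape: (5, 52, 43, 22)
Output shape: (5, 52, 43, 22)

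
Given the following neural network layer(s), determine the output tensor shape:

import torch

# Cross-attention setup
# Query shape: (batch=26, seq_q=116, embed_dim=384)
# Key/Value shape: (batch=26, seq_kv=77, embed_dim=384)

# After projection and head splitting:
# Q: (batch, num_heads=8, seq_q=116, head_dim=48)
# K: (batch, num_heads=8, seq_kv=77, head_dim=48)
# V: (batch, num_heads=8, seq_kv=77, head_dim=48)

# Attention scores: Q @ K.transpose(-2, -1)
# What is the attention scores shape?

Input shape: (26, 116, 384)
Output shape: (26, 8, 116, 77)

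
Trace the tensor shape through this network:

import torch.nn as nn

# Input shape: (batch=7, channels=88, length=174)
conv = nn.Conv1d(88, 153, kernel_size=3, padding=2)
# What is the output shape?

Input shape: (7, 88, 174)
Output shape: (7, 153, 176)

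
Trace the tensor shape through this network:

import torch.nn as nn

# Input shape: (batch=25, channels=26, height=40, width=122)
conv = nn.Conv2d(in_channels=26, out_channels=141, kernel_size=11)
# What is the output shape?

Input shape: (25, 26, 40, 122)
Output shape: (25, 141, 30, 112)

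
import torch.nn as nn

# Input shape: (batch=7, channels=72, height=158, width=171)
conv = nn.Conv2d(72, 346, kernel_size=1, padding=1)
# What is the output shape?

Input shape: (7, 72, 158, 171)
Output shape: (7, 346, 160, 173)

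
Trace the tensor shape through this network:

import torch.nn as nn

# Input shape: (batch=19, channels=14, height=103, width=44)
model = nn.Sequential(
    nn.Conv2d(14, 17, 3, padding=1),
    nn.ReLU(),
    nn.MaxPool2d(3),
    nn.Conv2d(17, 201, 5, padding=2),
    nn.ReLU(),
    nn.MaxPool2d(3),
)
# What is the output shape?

Input shape: (19, 14, 103, 44)
  -> after first Conv2d: (19, 17, 103, 44)
  -> after first MaxPool2d: (19, 17, 34, 14)
  -> after second Conv2d: (19, 201, 34, 14)
Output shape: (19, 201, 11, 4)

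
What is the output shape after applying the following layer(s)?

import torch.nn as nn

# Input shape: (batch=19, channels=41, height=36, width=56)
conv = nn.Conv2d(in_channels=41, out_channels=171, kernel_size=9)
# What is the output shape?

Input shape: (19, 41, 36, 56)
Output shape: (19, 171, 28, 48)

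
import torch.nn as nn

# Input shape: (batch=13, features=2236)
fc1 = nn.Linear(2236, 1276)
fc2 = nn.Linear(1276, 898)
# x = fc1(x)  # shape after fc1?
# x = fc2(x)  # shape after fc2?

Input shape: (13, 2236)
  -> after fc1: (13, 1276)
Output shape: (13, 898)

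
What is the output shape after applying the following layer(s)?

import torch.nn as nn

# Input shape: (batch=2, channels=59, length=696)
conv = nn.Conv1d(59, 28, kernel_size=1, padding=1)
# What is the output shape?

Input shape: (2, 59, 696)
Output shape: (2, 28, 698)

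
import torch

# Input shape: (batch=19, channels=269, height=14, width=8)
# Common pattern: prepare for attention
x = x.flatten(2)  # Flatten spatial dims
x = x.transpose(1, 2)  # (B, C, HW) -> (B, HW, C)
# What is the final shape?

Input shape: (19, 269, 14, 8)
  -> after flatten(2): (19, 269, 112)
Output shape: (19, 112, 269)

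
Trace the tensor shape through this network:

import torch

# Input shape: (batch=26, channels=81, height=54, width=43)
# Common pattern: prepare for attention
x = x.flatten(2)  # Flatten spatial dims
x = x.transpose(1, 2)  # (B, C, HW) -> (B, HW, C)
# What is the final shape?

Input shape: (26, 81, 54, 43)
  -> after flatten(2): (26, 81, 2322)
Output shape: (26, 2322, 81)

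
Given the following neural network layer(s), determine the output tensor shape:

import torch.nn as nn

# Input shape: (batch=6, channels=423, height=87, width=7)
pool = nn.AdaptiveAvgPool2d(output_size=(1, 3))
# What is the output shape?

Input shape: (6, 423, 87, 7)
Output shape: (6, 423, 1, 3)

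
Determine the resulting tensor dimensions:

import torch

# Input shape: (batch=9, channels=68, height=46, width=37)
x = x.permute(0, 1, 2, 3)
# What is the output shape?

Input shape: (9, 68, 46, 37)
Output shape: (9, 68, 46, 37)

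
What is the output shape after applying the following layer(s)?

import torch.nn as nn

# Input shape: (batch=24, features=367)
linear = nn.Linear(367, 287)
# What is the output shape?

Input shape: (24, 367)
Output shape: (24, 287)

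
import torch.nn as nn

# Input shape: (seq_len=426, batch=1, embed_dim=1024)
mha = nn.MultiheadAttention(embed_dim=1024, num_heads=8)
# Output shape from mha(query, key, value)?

Input shape: (426, 1, 1024)
Output shape: (426, 1, 1024)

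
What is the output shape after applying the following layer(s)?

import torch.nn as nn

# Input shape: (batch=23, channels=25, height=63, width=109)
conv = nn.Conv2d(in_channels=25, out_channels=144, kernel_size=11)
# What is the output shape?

Input shape: (23, 25, 63, 109)
Output shape: (23, 144, 53, 99)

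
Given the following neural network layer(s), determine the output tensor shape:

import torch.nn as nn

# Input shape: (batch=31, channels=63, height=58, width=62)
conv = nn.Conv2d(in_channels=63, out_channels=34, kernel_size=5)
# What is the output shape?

Input shape: (31, 63, 58, 62)
Output shape: (31, 34, 54, 58)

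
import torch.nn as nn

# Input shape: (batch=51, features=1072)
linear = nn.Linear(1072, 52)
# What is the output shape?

Input shape: (51, 1072)
Output shape: (51, 52)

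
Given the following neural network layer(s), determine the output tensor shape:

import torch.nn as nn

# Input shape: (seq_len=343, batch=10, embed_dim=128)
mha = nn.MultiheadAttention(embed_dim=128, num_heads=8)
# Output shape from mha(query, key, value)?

Input shape: (343, 10, 128)
Output shape: (343, 10, 128)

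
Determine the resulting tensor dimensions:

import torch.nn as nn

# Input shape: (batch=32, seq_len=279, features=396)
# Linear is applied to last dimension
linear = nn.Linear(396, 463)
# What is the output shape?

Input shape: (32, 279, 396)
Output shape: (32, 279, 463)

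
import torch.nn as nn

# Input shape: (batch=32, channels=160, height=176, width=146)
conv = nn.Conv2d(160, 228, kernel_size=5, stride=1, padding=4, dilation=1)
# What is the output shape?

Input shape: (32, 160, 176, 146)
Output shape: (32, 228, 180, 150)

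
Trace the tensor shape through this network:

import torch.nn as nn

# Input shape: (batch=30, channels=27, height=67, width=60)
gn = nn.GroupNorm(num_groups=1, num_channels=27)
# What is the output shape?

Input shape: (30, 27, 67, 60)
Output shape: (30, 27, 67, 60)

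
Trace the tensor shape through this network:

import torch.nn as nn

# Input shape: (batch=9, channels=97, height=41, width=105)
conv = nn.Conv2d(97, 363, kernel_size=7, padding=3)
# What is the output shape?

Input shape: (9, 97, 41, 105)
Output shape: (9, 363, 41, 105)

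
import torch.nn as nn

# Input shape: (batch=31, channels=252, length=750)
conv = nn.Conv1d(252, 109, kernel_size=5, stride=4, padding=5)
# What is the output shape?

Input shape: (31, 252, 750)
Output shape: (31, 109, 189)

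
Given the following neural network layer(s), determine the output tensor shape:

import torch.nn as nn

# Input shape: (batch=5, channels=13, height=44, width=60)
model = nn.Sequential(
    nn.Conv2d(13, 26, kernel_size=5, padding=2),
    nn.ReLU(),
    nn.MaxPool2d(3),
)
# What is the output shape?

Input shape: (5, 13, 44, 60)
  -> after Conv2d: (5, 26, 44, 60)
  -> after ReLU: (5, 26, 44, 60)
Output shape: (5, 26, 14, 20)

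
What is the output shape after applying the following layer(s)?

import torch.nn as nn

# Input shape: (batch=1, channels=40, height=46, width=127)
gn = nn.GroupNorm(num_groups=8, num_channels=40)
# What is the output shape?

Input shape: (1, 40, 46, 127)
Output shape: (1, 40, 46, 127)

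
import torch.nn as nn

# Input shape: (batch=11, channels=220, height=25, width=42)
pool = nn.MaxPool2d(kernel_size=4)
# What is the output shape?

Input shape: (11, 220, 25, 42)
Output shape: (11, 220, 6, 10)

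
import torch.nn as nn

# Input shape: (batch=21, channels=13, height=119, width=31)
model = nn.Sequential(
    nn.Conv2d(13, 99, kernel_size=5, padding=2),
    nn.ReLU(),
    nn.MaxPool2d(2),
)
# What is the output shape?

Input shape: (21, 13, 119, 31)
  -> after Conv2d: (21, 99, 119, 31)
  -> after ReLU: (21, 99, 119, 31)
Output shape: (21, 99, 59, 15)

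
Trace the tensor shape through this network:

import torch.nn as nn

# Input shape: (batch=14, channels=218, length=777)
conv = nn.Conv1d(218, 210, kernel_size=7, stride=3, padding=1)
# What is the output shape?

Input shape: (14, 218, 777)
Output shape: (14, 210, 258)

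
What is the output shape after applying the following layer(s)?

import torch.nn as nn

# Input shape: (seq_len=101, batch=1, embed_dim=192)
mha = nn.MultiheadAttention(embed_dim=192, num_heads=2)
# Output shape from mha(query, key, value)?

Input shape: (101, 1, 192)
Output shape: (101, 1, 192)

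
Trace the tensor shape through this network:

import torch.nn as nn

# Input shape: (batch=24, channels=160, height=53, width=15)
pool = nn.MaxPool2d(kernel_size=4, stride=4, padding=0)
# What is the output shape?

Input shape: (24, 160, 53, 15)
Output shape: (24, 160, 13, 3)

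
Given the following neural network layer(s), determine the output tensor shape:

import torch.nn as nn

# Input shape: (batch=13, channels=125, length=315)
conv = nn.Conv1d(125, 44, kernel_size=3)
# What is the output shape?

Input shape: (13, 125, 315)
Output shape: (13, 44, 313)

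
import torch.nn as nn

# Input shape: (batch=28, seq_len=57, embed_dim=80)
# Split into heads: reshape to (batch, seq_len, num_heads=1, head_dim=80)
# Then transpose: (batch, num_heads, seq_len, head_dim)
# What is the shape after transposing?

Input shape: (28, 57, 80)
  -> after reshape: (28, 57, 1, 80)
Output shape: (28, 1, 57, 80)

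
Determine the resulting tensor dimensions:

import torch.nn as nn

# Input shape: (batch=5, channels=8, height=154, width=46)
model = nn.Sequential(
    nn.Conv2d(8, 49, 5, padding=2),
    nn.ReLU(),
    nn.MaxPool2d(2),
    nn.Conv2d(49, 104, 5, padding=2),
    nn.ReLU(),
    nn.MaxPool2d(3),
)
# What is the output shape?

Input shape: (5, 8, 154, 46)
  -> after first Conv2d: (5, 49, 154, 46)
  -> after first MaxPool2d: (5, 49, 77, 23)
  -> after second Conv2d: (5, 104, 77, 23)
Output shape: (5, 104, 25, 7)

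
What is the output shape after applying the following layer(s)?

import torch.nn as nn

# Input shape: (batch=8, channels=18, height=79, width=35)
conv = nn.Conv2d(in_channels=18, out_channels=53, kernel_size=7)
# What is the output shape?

Input shape: (8, 18, 79, 35)
Output shape: (8, 53, 73, 29)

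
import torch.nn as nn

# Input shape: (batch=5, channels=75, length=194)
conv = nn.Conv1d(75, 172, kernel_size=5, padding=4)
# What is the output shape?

Input shape: (5, 75, 194)
Output shape: (5, 172, 198)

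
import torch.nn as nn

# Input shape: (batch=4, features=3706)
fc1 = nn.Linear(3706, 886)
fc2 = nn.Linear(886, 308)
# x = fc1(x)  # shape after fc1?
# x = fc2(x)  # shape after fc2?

Input shape: (4, 3706)
  -> after fc1: (4, 886)
Output shape: (4, 308)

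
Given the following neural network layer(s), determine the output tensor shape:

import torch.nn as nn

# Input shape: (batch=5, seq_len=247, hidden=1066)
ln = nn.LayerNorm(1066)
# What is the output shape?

Input shape: (5, 247, 1066)
Output shape: (5, 247, 1066)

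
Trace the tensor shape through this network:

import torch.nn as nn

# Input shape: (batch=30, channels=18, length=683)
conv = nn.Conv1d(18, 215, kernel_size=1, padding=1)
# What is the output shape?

Input shape: (30, 18, 683)
Output shape: (30, 215, 685)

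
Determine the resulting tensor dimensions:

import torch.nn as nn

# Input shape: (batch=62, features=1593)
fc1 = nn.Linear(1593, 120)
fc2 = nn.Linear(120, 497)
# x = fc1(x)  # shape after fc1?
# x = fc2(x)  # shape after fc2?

Input shape: (62, 1593)
  -> after fc1: (62, 120)
Output shape: (62, 497)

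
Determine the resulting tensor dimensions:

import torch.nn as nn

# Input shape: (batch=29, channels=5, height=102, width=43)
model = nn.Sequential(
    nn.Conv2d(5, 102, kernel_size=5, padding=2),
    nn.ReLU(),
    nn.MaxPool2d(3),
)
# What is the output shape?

Input shape: (29, 5, 102, 43)
  -> after Conv2d: (29, 102, 102, 43)
  -> after ReLU: (29, 102, 102, 43)
Output shape: (29, 102, 34, 14)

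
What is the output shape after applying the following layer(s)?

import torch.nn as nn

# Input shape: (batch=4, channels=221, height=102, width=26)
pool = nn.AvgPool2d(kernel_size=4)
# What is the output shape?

Input shape: (4, 221, 102, 26)
Output shape: (4, 221, 25, 6)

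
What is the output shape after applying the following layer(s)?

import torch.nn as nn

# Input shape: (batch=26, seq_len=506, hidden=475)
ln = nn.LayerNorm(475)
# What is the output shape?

Input shape: (26, 506, 475)
Output shape: (26, 506, 475)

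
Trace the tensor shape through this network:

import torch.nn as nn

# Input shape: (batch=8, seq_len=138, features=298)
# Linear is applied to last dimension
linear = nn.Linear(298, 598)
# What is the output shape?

Input shape: (8, 138, 298)
Output shape: (8, 138, 598)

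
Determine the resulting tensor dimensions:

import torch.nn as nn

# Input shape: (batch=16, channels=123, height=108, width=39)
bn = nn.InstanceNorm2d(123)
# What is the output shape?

Input shape: (16, 123, 108, 39)
Output shape: (16, 123, 108, 39)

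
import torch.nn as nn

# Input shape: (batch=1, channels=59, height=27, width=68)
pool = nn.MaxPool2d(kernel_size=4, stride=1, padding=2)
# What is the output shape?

Input shape: (1, 59, 27, 68)
Output shape: (1, 59, 28, 69)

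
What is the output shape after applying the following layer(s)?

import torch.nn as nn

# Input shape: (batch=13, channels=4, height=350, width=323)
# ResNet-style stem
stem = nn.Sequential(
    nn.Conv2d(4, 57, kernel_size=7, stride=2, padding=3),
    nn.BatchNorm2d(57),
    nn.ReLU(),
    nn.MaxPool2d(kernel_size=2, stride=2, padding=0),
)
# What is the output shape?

Input shape: (13, 4, 350, 323)
  -> after Conv2d 7x7 stride=2: (13, 57, 175, 162)
Output shape: (13, 57, 87, 81)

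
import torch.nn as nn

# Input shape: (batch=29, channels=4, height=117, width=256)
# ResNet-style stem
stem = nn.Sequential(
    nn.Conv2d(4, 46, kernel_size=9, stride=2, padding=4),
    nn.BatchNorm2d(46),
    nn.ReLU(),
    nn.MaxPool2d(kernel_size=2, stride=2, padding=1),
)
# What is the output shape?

Input shape: (29, 4, 117, 256)
  -> after Conv2d 9x9 stride=2: (29, 46, 59, 128)
Output shape: (29, 46, 30, 65)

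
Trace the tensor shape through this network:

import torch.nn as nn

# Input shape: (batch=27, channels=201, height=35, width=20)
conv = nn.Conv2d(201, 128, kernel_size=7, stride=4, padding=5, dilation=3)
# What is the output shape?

Input shape: (27, 201, 35, 20)
Output shape: (27, 128, 7, 3)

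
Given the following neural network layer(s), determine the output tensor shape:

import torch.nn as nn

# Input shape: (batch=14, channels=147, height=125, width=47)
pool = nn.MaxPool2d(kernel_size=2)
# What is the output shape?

Input shape: (14, 147, 125, 47)
Output shape: (14, 147, 62, 23)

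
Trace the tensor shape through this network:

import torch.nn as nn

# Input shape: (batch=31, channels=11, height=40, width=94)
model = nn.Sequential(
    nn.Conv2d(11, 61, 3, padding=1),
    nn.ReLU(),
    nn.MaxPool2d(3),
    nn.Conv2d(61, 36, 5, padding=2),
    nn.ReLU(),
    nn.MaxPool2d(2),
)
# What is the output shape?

Input shape: (31, 11, 40, 94)
  -> after first Conv2d: (31, 61, 40, 94)
  -> after first MaxPool2d: (31, 61, 13, 31)
  -> after second Conv2d: (31, 36, 13, 31)
Output shape: (31, 36, 6, 15)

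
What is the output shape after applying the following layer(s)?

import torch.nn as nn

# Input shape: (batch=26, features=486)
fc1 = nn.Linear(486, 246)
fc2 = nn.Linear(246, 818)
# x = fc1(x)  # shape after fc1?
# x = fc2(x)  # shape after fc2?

Input shape: (26, 486)
  -> after fc1: (26, 246)
Output shape: (26, 818)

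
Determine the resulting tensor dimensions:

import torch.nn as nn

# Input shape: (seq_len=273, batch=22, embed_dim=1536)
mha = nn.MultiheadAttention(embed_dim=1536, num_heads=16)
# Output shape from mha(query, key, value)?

Input shape: (273, 22, 1536)
Output shape: (273, 22, 1536)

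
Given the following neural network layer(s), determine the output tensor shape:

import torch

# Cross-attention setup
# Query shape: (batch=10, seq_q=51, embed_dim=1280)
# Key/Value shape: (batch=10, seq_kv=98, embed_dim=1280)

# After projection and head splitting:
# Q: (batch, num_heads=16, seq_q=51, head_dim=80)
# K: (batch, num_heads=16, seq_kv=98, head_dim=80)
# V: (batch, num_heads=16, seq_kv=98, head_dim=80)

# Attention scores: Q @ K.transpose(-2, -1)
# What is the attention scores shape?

Input shape: (10, 51, 1280)
Output shape: (10, 16, 51, 98)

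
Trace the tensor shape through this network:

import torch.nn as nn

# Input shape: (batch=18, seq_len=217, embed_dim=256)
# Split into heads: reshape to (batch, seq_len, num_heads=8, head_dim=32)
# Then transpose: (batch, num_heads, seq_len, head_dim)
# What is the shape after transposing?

Input shape: (18, 217, 256)
  -> after reshape: (18, 217, 8, 32)
Output shape: (18, 8, 217, 32)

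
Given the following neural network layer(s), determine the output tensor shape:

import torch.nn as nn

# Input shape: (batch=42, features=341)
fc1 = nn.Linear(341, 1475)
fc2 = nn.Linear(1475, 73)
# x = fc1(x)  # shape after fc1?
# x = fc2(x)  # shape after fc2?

Input shape: (42, 341)
  -> after fc1: (42, 1475)
Output shape: (42, 73)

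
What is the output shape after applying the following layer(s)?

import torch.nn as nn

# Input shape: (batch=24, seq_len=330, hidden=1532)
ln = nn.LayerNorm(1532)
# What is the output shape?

Input shape: (24, 330, 1532)
Output shape: (24, 330, 1532)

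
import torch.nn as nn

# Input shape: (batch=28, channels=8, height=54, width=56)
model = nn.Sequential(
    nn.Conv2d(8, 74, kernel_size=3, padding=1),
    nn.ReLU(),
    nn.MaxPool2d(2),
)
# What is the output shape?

Input shape: (28, 8, 54, 56)
  -> after Conv2d: (28, 74, 54, 56)
  -> after ReLU: (28, 74, 54, 56)
Output shape: (28, 74, 27, 28)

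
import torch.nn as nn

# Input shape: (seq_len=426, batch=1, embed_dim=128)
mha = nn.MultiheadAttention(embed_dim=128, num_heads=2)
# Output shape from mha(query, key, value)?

Input shape: (426, 1, 128)
Output shape: (426, 1, 128)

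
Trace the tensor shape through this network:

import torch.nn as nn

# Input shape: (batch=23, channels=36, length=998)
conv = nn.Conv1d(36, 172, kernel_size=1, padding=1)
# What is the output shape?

Input shape: (23, 36, 998)
Output shape: (23, 172, 1000)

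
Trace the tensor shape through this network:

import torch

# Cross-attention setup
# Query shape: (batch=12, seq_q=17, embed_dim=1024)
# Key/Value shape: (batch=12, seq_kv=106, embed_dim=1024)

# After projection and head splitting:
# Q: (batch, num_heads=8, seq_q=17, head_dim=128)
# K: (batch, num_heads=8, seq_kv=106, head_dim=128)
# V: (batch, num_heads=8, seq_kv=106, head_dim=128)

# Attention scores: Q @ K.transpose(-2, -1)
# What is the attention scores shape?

Input shape: (12, 17, 1024)
Output shape: (12, 8, 17, 106)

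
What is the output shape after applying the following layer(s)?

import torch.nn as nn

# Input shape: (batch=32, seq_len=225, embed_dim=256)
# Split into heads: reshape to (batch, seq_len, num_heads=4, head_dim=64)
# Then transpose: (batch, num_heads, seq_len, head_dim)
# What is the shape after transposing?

Input shape: (32, 225, 256)
  -> after reshape: (32, 225, 4, 64)
Output shape: (32, 4, 225, 64)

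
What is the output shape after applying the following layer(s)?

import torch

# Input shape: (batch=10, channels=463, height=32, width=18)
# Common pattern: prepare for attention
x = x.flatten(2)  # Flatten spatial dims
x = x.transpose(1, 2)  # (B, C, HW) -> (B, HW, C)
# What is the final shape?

Input shape: (10, 463, 32, 18)
  -> after flatten(2): (10, 463, 576)
Output shape: (10, 576, 463)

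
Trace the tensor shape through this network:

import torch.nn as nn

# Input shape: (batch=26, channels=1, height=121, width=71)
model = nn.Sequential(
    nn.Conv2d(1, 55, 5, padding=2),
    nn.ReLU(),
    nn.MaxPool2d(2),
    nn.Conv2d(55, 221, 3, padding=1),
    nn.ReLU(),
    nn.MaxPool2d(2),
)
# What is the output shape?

Input shape: (26, 1, 121, 71)
  -> after first Conv2d: (26, 55, 121, 71)
  -> after first MaxPool2d: (26, 55, 60, 35)
  -> after second Conv2d: (26, 221, 60, 35)
Output shape: (26, 221, 30, 17)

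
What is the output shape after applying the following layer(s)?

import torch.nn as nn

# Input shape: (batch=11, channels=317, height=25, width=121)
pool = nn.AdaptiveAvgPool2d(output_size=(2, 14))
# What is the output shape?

Input shape: (11, 317, 25, 121)
Output shape: (11, 317, 2, 14)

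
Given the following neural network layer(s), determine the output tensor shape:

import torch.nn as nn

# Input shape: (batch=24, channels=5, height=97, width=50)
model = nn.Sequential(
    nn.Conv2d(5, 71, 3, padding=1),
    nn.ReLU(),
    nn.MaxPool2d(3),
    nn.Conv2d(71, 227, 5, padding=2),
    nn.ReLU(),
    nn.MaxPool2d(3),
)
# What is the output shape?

Input shape: (24, 5, 97, 50)
  -> after first Conv2d: (24, 71, 97, 50)
  -> after first MaxPool2d: (24, 71, 32, 16)
  -> after second Conv2d: (24, 227, 32, 16)
Output shape: (24, 227, 10, 5)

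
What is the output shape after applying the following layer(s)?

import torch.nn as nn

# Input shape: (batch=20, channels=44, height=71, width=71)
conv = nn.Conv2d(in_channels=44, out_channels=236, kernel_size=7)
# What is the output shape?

Input shape: (20, 44, 71, 71)
Output shape: (20, 236, 65, 65)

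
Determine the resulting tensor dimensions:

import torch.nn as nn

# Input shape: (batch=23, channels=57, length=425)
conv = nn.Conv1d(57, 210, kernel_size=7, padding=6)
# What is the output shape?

Input shape: (23, 57, 425)
Output shape: (23, 210, 431)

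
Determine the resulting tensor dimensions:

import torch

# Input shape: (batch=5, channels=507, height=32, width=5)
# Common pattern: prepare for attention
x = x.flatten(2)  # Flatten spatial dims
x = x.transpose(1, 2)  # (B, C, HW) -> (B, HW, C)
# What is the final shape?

Input shape: (5, 507, 32, 5)
  -> after flatten(2): (5, 507, 160)
Output shape: (5, 160, 507)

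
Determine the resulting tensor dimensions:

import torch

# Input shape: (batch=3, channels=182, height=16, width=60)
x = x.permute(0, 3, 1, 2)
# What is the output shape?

Input shape: (3, 182, 16, 60)
Output shape: (3, 60, 182, 16)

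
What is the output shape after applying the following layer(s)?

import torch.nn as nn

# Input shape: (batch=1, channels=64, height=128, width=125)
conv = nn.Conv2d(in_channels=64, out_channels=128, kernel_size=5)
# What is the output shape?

Input shape: (1, 64, 128, 125)
Output shape: (1, 128, 124, 121)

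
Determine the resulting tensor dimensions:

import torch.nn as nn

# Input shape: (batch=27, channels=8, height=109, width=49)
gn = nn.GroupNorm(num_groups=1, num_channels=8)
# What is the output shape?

Input shape: (27, 8, 109, 49)
Output shape: (27, 8, 109, 49)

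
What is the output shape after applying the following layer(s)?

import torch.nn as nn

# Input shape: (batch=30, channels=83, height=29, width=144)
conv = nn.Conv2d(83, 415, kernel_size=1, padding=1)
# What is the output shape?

Input shape: (30, 83, 29, 144)
Output shape: (30, 415, 31, 146)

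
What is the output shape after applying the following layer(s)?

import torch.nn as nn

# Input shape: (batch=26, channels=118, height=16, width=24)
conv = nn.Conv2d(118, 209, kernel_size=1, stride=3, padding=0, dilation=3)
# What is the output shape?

Input shape: (26, 118, 16, 24)
Output shape: (26, 209, 6, 8)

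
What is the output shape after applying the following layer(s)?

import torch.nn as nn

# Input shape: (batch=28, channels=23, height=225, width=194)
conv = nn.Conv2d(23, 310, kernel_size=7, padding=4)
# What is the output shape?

Input shape: (28, 23, 225, 194)
Output shape: (28, 310, 227, 196)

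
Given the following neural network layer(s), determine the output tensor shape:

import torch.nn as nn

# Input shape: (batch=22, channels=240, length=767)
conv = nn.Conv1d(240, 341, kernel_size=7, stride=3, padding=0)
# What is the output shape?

Input shape: (22, 240, 767)
Output shape: (22, 341, 254)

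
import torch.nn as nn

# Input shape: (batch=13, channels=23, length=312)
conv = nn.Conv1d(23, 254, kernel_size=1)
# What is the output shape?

Input shape: (13, 23, 312)
Output shape: (13, 254, 312)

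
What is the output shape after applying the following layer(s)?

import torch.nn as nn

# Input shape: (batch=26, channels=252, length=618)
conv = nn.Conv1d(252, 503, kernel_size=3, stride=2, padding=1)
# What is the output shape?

Input shape: (26, 252, 618)
Output shape: (26, 503, 309)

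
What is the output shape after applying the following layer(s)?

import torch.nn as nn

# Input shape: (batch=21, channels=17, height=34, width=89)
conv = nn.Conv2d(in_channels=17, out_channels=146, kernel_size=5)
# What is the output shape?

Input shape: (21, 17, 34, 89)
Output shape: (21, 146, 30, 85)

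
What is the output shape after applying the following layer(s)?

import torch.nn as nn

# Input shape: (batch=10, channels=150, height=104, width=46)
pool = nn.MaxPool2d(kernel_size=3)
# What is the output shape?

Input shape: (10, 150, 104, 46)
Output shape: (10, 150, 34, 15)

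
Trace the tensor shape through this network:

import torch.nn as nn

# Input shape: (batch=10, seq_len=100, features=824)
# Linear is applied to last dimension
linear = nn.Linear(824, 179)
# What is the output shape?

Input shape: (10, 100, 824)
Output shape: (10, 100, 179)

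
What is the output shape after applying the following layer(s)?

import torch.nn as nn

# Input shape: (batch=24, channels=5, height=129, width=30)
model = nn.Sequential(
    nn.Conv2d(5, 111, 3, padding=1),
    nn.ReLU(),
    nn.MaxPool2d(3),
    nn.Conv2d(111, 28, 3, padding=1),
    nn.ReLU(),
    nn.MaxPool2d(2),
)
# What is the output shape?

Input shape: (24, 5, 129, 30)
  -> after first Conv2d: (24, 111, 129, 30)
  -> after first MaxPool2d: (24, 111, 43, 10)
  -> after second Conv2d: (24, 28, 43, 10)
Output shape: (24, 28, 21, 5)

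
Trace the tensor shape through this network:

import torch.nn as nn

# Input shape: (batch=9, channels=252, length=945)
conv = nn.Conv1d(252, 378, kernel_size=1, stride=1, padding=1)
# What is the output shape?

Input shape: (9, 252, 945)
Output shape: (9, 378, 947)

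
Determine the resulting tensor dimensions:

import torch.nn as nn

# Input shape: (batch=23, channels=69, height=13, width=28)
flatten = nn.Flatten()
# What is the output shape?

Input shape: (23, 69, 13, 28)
Output shape: (23, 25116)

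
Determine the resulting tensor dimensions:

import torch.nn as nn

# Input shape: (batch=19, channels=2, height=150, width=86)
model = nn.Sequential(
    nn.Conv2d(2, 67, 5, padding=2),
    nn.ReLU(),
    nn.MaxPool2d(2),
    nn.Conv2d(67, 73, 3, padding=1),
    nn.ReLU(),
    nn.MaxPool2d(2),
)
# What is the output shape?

Input shape: (19, 2, 150, 86)
  -> after first Conv2d: (19, 67, 150, 86)
  -> after first MaxPool2d: (19, 67, 75, 43)
  -> after second Conv2d: (19, 73, 75, 43)
Output shape: (19, 73, 37, 21)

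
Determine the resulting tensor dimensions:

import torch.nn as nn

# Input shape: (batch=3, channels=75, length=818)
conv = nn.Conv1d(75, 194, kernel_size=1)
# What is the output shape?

Input shape: (3, 75, 818)
Output shape: (3, 194, 818)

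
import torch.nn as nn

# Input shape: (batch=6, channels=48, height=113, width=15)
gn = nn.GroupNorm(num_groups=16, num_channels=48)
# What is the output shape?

Input shape: (6, 48, 113, 15)
Output shape: (6, 48, 113, 15)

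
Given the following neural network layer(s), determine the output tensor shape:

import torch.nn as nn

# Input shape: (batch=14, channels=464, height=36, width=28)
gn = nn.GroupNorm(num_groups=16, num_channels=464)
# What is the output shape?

Input shape: (14, 464, 36, 28)
Output shape: (14, 464, 36, 28)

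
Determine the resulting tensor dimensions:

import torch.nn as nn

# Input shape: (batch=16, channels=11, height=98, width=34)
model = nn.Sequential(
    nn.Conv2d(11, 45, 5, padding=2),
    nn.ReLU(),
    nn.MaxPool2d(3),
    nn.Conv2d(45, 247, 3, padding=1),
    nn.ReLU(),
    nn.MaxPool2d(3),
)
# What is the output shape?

Input shape: (16, 11, 98, 34)
  -> after first Conv2d: (16, 45, 98, 34)
  -> after first MaxPool2d: (16, 45, 32, 11)
  -> after second Conv2d: (16, 247, 32, 11)
Output shape: (16, 247, 10, 3)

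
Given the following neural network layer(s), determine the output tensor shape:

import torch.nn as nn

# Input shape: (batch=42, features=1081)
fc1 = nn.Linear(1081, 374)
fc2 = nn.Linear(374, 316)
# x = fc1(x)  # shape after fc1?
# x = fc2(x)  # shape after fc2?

Input shape: (42, 1081)
  -> after fc1: (42, 374)
Output shape: (42, 316)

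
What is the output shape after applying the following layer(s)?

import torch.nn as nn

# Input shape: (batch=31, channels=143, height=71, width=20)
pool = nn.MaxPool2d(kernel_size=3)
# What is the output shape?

Input shape: (31, 143, 71, 20)
Output shape: (31, 143, 23, 6)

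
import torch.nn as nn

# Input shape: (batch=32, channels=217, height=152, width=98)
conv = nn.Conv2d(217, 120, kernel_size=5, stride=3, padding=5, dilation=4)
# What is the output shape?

Input shape: (32, 217, 152, 98)
Output shape: (32, 120, 49, 31)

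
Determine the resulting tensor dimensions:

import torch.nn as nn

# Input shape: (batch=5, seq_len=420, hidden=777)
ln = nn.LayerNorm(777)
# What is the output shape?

Input shape: (5, 420, 777)
Output shape: (5, 420, 777)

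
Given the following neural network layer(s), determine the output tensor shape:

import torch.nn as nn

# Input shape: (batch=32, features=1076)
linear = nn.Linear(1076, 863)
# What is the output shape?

Input shape: (32, 1076)
Output shape: (32, 863)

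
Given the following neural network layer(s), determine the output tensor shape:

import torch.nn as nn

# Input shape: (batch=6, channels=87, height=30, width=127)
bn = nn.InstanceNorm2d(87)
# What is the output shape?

Input shape: (6, 87, 30, 127)
Output shape: (6, 87, 30, 127)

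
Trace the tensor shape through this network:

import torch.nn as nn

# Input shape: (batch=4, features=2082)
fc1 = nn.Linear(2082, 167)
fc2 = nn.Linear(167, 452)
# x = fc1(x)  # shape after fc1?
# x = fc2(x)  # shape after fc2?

Input shape: (4, 2082)
  -> after fc1: (4, 167)
Output shape: (4, 452)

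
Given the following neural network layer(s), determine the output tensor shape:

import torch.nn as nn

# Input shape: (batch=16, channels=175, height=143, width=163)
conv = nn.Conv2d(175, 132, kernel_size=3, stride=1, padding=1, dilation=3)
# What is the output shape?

Input shape: (16, 175, 143, 163)
Output shape: (16, 132, 139, 159)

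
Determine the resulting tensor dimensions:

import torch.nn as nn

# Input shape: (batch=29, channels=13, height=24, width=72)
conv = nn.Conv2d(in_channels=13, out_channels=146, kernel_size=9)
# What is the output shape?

Input shape: (29, 13, 24, 72)
Output shape: (29, 146, 16, 64)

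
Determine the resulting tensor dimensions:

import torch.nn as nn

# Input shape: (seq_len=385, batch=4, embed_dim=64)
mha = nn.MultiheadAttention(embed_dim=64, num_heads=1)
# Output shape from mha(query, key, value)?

Input shape: (385, 4, 64)
Output shape: (385, 4, 64)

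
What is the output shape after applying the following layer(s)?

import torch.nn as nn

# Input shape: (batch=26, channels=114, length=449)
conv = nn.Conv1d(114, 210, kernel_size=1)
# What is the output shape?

Input shape: (26, 114, 449)
Output shape: (26, 210, 449)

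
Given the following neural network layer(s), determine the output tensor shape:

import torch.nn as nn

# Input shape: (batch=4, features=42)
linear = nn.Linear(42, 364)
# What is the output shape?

Input shape: (4, 42)
Output shape: (4, 364)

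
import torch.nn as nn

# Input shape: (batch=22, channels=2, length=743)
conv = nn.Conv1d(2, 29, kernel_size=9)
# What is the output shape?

Input shape: (22, 2, 743)
Output shape: (22, 29, 735)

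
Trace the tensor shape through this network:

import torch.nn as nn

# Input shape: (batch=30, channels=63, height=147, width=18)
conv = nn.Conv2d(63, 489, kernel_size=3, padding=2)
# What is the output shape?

Input shape: (30, 63, 147, 18)
Output shape: (30, 489, 149, 20)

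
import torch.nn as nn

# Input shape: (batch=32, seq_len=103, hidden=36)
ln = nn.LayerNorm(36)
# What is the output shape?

Input shape: (32, 103, 36)
Output shape: (32, 103, 36)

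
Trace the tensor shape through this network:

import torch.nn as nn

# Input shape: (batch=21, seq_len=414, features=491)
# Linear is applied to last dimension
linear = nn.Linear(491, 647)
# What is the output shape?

Input shape: (21, 414, 491)
Output shape: (21, 414, 647)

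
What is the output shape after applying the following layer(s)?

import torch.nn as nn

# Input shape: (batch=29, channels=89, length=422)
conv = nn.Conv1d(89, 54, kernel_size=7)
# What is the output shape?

Input shape: (29, 89, 422)
Output shape: (29, 54, 416)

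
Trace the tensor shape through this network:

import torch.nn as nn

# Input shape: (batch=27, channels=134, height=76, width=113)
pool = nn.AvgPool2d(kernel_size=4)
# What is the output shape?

Input shape: (27, 134, 76, 113)
Output shape: (27, 134, 19, 28)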